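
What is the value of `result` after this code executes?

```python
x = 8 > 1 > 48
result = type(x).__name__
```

x is bool; result = 'bool'

'bool'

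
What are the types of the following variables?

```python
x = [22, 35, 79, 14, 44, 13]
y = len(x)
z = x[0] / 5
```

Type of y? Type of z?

len() returns int; int / int = float

int, float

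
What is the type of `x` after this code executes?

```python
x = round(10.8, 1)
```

round() with decimal places returns float

float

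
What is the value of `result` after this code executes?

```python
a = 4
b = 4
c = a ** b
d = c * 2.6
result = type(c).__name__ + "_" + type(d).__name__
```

a is int; b is int; c is int; d is float; result = 'int_float'

'int_float'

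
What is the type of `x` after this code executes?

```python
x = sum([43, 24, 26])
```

sum() of ints returns int

int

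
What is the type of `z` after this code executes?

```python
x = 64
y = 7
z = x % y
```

int % int = int

int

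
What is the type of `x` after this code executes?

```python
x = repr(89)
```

repr() returns str

str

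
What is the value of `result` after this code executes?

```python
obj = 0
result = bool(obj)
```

obj = 0; result = False

False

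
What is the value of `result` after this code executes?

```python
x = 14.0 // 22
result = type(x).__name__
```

x is float; result = 'float'

'float'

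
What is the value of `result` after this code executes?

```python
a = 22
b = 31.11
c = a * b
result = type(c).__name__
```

a is int; b is float; c is float; result = 'float'

'float'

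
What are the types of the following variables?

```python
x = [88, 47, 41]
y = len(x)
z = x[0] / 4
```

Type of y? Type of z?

len() returns int; int / int = float

int, float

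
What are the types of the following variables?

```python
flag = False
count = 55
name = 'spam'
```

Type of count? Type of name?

count is assigned a bare integer (no decimal point), so it is an int; name is assigned a quoted string literal, so it is a str

int, str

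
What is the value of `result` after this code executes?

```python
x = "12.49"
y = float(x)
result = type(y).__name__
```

x is str; y is float; result = 'float'

'float'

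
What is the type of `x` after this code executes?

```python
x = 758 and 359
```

'and' with truthy values returns last operand (int)

int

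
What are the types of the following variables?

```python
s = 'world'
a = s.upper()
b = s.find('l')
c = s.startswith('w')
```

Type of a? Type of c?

upper() returns str; startswith() returns bool

str, bool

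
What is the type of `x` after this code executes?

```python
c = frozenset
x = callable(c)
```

callable() returns bool

bool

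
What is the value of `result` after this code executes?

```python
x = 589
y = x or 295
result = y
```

x = 589; y = 589; result = 589

589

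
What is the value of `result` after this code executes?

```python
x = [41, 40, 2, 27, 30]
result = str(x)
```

x = [41, 40, 2, 27, 30]; result = '[41, 40, 2, 27, 30]'

'[41, 40, 2, 27, 30]'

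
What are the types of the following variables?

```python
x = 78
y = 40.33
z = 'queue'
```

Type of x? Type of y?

x is assigned a bare integer (no decimal point), so it is an int; y is assigned a number with a decimal point, so it is a float

int, float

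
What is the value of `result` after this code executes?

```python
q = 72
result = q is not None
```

q = 72; result = True

True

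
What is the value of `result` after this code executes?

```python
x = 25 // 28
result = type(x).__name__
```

x is int; result = 'int'

'int'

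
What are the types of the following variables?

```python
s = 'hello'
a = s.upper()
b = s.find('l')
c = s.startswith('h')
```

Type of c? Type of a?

startswith() returns bool; upper() returns str

bool, str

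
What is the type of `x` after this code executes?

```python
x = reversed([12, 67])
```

reversed() on a list returns list_reverseiterator

list_reverseiterator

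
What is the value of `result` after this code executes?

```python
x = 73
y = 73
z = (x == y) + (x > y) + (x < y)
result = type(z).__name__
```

x is int; y is int; z is int; result = 'int'

'int'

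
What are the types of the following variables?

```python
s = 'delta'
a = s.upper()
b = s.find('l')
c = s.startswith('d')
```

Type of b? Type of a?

find() returns int; upper() returns str

int, str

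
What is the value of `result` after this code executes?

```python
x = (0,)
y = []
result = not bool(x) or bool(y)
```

x = (0,); y = []; result = False

False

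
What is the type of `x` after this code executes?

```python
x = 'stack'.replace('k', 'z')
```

str.replace() returns str

str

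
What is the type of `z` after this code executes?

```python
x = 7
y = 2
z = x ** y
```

positive int ** positive int = int

int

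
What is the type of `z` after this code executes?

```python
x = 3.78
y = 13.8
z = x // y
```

float // float = float

float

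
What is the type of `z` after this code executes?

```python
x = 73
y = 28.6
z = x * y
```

int * float = float

float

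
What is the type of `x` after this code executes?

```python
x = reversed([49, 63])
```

reversed() on a list returns list_reverseiterator

list_reverseiterator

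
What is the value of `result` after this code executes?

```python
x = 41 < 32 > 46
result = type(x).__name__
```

x is bool; result = 'bool'

'bool'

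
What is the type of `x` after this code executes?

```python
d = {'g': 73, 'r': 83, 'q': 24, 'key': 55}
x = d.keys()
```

.keys() returns dict_keys view

dict_keys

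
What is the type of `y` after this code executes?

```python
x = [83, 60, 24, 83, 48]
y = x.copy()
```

list.copy() returns list

list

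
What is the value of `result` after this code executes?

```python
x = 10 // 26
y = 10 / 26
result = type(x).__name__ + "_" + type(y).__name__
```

x is int; y is float; result = 'int_float'

'int_float'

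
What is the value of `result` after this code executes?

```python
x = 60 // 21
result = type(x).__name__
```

x is int; result = 'int'

'int'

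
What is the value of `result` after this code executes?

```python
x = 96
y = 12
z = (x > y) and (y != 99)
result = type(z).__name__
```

x is int; y is int; z is bool; result = 'bool'

'bool'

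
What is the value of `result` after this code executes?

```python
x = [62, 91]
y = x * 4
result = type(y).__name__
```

x is list; y is list; result = 'list'

'list'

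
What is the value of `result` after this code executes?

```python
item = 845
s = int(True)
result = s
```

item = 845; s = 1; result = 1

1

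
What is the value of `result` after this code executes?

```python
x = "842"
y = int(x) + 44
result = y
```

x = '842'; y = 886; result = 886

886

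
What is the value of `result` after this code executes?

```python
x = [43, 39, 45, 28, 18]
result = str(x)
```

x = [43, 39, 45, 28, 18]; result = '[43, 39, 45, 28, 18]'

'[43, 39, 45, 28, 18]'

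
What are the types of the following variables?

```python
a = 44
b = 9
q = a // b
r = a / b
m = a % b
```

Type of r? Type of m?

/ returns float; % of ints returns int

float, int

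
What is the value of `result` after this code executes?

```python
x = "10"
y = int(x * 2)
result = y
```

x = '10'; y = 1010; result = 1010

1010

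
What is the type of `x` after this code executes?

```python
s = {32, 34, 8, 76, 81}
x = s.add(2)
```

set.add() returns None (mutates in place)

NoneType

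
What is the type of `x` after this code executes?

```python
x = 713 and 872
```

'and' with truthy values returns last operand (int)

int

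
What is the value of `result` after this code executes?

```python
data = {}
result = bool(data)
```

data = {}; result = False

False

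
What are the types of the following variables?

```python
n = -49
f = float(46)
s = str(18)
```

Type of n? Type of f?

n is assigned a bare integer (no decimal point), so it is an int; f is assigned the result of calling float(), which returns a float

int, float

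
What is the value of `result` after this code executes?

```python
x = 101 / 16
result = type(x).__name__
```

x is float; result = 'float'

'float'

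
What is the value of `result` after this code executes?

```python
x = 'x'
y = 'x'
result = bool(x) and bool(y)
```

x = 'x'; y = 'x'; result = True

True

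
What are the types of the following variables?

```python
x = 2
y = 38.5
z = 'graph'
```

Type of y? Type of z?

y is assigned a number with a decimal point, so it is a float; z is assigned a quoted string literal, so it is a str

float, str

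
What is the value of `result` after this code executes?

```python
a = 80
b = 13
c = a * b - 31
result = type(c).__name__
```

a is int; b is int; c is int; result = 'int'

'int'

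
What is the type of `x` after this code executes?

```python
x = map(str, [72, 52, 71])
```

map() returns a map object

map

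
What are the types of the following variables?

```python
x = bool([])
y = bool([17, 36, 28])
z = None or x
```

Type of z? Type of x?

None or bool returns the bool; bool() returns bool

bool, bool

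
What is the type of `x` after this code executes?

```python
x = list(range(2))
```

list(range()) returns list

list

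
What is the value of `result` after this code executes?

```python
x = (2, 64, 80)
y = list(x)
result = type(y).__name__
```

x is tuple; y is list; result = 'list'

'list'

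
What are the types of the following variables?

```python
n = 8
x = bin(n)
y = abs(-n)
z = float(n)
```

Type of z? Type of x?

float() returns float; bin() returns str

float, str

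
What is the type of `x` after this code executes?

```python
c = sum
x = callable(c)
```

callable() returns bool

bool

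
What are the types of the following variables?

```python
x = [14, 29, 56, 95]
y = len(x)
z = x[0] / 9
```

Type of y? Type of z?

len() returns int; int / int = float

int, float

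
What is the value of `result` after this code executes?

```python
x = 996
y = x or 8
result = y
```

x = 996; y = 996; result = 996

996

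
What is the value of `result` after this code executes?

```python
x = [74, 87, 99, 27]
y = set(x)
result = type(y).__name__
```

x is list; y is set; result = 'set'

'set'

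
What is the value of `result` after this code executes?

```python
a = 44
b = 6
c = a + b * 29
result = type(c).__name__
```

a is int; b is int; c is int; result = 'int'

'int'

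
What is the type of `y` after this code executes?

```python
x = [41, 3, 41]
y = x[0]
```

Indexing list[int] returns int

int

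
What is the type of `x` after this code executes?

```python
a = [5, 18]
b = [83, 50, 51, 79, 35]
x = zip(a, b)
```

zip() returns a zip object

zip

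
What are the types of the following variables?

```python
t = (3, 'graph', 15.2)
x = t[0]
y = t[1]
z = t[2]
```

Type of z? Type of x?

tuple[2] is float; tuple[0] is int

float, int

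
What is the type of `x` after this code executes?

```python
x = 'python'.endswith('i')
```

str.endswith() returns bool

bool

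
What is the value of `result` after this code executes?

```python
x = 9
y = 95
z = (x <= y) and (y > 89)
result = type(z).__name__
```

x is int; y is int; z is bool; result = 'bool'

'bool'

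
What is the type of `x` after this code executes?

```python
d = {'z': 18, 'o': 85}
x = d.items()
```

dict.items() returns dict_items view

dict_items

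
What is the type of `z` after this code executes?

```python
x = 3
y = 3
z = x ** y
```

positive int ** positive int = int

int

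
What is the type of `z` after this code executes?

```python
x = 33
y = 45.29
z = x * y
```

int * float = float

float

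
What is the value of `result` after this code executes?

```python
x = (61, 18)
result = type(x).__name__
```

x is tuple; result = 'tuple'

'tuple'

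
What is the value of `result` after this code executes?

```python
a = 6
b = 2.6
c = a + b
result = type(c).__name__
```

a is int; b is float; c is float; result = 'float'

'float'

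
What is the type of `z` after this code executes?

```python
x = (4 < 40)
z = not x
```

'not' returns bool

bool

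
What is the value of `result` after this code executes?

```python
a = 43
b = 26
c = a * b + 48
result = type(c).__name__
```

a is int; b is int; c is int; result = 'int'

'int'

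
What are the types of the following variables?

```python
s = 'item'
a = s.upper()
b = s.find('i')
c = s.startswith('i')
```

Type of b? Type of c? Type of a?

find() returns int; startswith() returns bool; upper() returns str

int, bool, str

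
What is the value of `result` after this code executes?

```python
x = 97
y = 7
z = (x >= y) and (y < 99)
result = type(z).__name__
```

x is int; y is int; z is bool; result = 'bool'

'bool'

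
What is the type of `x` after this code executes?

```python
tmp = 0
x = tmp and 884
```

'and' returns first falsy value (0 is int)

int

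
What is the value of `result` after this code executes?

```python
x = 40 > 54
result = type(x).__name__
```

x is bool; result = 'bool'

'bool'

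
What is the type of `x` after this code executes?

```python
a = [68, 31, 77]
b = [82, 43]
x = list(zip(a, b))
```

list(zip()) returns a list of tuples

list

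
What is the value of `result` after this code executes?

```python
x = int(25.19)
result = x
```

x = 25; result = 25

25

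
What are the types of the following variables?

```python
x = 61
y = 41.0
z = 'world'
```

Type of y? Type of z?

y is assigned a number with a decimal point, so it is a float; z is assigned a quoted string literal, so it is a str

float, str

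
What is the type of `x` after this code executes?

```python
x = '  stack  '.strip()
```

str.strip() returns str

str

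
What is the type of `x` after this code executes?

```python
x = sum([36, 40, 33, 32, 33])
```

sum() of ints returns int

int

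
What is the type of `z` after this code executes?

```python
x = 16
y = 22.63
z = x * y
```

int * float = float

float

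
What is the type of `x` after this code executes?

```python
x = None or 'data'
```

'or' with None returns the other truthy value (str)

str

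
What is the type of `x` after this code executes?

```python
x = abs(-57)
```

abs() of int returns int

int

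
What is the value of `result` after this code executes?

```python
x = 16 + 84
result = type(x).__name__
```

x is int; result = 'int'

'int'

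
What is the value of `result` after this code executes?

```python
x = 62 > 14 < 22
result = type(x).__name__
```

x is bool; result = 'bool'

'bool'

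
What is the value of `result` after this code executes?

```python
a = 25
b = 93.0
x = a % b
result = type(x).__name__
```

a is int; b is float; x is float; result = 'float'

'float'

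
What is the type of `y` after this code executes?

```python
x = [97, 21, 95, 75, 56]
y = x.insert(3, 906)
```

list.insert() returns None

NoneType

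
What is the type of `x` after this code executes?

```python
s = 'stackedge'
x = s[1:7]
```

Slicing a str returns str

str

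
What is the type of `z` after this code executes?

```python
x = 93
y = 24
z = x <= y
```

Comparison returns bool

bool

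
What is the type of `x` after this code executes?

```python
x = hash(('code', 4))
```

hash() returns int

int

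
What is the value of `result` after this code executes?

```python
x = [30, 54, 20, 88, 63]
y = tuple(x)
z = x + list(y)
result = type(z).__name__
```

x is list; y is tuple; z is list; result = 'list'

'list'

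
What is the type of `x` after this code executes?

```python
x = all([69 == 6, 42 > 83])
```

all() returns bool

bool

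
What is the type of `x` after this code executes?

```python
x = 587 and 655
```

'and' with truthy values returns last operand (int)

int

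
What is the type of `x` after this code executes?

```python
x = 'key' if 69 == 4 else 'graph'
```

Both branches of conditional are str

str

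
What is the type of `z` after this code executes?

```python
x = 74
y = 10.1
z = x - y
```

int - float = float

float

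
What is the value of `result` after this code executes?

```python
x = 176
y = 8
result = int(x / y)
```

x = 176; y = 8; result = 22

22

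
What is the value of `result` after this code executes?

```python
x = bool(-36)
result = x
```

x = True; result = True

True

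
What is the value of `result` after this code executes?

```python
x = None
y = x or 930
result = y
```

x = None; y = 930; result = 930

930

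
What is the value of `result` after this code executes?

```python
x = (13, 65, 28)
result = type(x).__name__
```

x is tuple; result = 'tuple'

'tuple'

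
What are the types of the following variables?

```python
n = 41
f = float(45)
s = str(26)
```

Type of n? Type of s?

n is assigned a bare integer (no decimal point), so it is an int; s is assigned the result of calling str(), which returns a str

int, str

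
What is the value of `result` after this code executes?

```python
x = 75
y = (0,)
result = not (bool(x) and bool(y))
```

x = 75; y = (0,); result = False

False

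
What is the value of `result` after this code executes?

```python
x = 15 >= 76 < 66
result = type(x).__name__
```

x is bool; result = 'bool'

'bool'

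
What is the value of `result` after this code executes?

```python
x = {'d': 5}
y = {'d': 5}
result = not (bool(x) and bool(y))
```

x = {'d': 5}; y = {'d': 5}; result = False

False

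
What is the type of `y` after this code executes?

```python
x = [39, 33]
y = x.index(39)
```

list.index() returns int

int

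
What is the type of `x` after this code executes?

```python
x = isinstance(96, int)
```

isinstance() returns bool

bool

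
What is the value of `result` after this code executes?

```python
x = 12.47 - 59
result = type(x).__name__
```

x is float; result = 'float'

'float'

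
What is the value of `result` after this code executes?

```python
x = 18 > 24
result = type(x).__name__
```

x is bool; result = 'bool'

'bool'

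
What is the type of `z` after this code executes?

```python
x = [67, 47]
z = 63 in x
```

'in' operator returns bool

bool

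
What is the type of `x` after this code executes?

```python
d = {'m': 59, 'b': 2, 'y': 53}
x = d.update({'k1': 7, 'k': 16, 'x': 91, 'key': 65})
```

dict.update() returns None

NoneType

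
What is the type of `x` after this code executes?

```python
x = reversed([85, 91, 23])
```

reversed() on a list returns list_reverseiterator

list_reverseiterator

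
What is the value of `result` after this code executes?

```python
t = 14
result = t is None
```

t = 14; result = False

False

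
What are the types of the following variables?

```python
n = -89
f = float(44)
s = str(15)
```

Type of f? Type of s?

f is assigned the result of calling float(), which returns a float; s is assigned the result of calling str(), which returns a str

float, str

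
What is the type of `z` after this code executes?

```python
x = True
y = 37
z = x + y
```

bool + int = int (bool is subclass of int)

int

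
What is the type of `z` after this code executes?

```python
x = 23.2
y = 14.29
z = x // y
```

float // float = float

float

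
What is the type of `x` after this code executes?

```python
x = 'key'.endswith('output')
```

str.endswith() returns bool

bool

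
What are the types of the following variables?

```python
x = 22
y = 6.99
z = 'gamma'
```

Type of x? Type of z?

x is assigned a bare integer (no decimal point), so it is an int; z is assigned a quoted string literal, so it is a str

int, str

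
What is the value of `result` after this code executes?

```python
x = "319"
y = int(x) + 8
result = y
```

x = '319'; y = 327; result = 327

327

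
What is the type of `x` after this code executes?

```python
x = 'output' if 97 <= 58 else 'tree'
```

Both branches of conditional are str

str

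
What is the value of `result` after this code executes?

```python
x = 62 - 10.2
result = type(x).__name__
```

x is float; result = 'float'

'float'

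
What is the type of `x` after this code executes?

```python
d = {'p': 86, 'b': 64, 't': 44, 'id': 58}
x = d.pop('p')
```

dict.pop() returns the value

int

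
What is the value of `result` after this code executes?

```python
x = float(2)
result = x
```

x = 2.0; result = 2.0

2.0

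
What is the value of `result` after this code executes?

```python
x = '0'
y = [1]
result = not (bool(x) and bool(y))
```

x = '0'; y = [1]; result = False

False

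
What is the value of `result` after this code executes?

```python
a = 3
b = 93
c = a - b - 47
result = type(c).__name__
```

a is int; b is int; c is int; result = 'int'

'int'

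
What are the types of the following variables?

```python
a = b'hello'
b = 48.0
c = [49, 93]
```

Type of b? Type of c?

b is assigned a number with a decimal point, so it is a float; c is assigned a list literal (square brackets)

float, list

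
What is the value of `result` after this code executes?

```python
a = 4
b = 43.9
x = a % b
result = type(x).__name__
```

a is int; b is float; x is float; result = 'float'

'float'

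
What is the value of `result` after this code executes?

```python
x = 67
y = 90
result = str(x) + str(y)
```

x = 67; y = 90; result = '6790'

'6790'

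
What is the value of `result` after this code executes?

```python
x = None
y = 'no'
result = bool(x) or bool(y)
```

x = None; y = 'no'; result = True

True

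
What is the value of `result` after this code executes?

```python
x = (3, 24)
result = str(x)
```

x = (3, 24); result = '(3, 24)'

'(3, 24)'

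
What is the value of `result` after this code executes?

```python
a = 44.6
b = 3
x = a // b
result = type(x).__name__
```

a is float; b is int; x is float; result = 'float'

'float'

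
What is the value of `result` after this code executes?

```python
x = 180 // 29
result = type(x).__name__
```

x is int; result = 'int'

'int'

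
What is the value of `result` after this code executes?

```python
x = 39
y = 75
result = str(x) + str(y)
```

x = 39; y = 75; result = '3975'

'3975'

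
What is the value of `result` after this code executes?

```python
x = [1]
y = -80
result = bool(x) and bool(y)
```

x = [1]; y = -80; result = True

True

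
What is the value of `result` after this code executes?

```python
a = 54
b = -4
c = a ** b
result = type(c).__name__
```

a is int; b is int; c is float; result = 'float'

'float'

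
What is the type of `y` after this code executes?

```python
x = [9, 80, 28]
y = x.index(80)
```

list.index() returns int

int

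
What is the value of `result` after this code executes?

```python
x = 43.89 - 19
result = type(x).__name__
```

x is float; result = 'float'

'float'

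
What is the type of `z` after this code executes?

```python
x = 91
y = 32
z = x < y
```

Comparison returns bool

bool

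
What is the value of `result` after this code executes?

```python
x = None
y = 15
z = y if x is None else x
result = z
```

x = None; y = 15; z = 15; result = 15

15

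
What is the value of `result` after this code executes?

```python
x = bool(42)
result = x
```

x = True; result = True

True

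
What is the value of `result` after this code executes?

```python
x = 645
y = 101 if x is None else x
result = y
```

x = 645; y = 645; result = 645

645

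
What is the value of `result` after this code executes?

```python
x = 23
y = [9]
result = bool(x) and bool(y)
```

x = 23; y = [9]; result = True

True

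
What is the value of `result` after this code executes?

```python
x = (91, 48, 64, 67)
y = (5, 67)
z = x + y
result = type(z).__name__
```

x is tuple; y is tuple; z is tuple; result = 'tuple'

'tuple'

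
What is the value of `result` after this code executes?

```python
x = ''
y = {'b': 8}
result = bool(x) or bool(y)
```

x = ''; y = {'b': 8}; result = True

True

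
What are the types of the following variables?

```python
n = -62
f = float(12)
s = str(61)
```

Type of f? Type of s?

f is assigned the result of calling float(), which returns a float; s is assigned the result of calling str(), which returns a str

float, str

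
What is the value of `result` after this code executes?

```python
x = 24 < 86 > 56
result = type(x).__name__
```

x is bool; result = 'bool'

'bool'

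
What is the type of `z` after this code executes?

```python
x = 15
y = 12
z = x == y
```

Equality comparison returns bool

bool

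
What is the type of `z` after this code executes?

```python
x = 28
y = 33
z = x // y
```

int // int = int

int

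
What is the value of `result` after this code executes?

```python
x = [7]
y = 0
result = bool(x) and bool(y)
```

x = [7]; y = 0; result = False

False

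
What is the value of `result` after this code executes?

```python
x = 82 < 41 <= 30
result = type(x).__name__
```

x is bool; result = 'bool'

'bool'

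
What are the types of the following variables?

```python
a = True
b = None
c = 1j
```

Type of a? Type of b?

a is assigned the constant True, which has type bool; b is assigned None, whose type is NoneType

bool, NoneType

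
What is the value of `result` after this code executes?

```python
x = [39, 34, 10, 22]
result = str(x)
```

x = [39, 34, 10, 22]; result = '[39, 34, 10, 22]'

'[39, 34, 10, 22]'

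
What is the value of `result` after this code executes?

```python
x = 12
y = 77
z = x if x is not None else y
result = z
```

x = 12; y = 77; z = 12; result = 12

12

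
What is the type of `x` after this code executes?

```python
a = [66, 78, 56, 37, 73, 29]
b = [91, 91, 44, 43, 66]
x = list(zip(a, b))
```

list(zip()) returns a list of tuples

list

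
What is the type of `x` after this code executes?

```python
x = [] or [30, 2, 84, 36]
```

'or' returns first truthy value (list)

list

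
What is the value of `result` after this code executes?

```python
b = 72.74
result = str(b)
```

b = 72.74; result = '72.74'

'72.74'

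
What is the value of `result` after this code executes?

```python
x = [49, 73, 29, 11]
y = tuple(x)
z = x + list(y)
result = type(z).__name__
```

x is list; y is tuple; z is list; result = 'list'

'list'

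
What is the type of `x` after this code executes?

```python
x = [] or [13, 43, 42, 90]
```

'or' returns first truthy value (list)

list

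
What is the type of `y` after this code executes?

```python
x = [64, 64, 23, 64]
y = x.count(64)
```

list.count() returns int

int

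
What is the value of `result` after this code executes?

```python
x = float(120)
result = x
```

x = 120.0; result = 120.0

120.0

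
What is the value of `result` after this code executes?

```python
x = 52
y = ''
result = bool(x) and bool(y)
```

x = 52; y = ''; result = False

False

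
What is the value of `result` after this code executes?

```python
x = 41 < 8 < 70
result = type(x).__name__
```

x is bool; result = 'bool'

'bool'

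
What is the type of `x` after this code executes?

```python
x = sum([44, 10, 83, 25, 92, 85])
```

sum() of ints returns int

int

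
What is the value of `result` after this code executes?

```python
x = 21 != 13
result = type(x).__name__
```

x is bool; result = 'bool'

'bool'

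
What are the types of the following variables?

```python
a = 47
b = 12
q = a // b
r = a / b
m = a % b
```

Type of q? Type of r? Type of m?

// returns int; / returns float; % of ints returns int

int, float, int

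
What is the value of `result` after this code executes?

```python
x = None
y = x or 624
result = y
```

x = None; y = 624; result = 624

624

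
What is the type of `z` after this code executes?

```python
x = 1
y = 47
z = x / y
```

int / int = float

float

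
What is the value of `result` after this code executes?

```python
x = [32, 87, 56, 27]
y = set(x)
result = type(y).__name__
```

x is list; y is set; result = 'set'

'set'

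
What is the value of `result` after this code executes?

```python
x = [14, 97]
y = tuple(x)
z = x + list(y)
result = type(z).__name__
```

x is list; y is tuple; z is list; result = 'list'

'list'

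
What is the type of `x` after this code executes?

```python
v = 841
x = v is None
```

'is' comparison returns bool

bool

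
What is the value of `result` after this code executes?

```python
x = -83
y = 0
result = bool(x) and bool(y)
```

x = -83; y = 0; result = False

False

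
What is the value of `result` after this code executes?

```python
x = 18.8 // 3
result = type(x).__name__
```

x is float; result = 'float'

'float'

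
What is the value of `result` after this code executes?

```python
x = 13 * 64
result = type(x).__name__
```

x is int; result = 'int'

'int'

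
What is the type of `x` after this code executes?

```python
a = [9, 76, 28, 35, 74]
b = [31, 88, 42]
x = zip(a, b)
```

zip() returns a zip object

zip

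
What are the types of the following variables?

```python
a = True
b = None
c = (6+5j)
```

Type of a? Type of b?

a is assigned the constant True, which has type bool; b is assigned None, whose type is NoneType

bool, NoneType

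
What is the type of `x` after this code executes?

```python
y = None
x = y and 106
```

'and' returns first falsy value (None)

NoneType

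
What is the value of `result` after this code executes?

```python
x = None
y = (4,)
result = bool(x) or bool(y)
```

x = None; y = (4,); result = True

True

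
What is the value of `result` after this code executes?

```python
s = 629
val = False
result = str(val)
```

s = 629; val = False; result = 'False'

'False'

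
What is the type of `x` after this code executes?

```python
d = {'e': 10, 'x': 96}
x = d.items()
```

dict.items() returns dict_items view

dict_items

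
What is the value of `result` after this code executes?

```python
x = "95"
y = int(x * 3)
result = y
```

x = '95'; y = 959595; result = 959595

959595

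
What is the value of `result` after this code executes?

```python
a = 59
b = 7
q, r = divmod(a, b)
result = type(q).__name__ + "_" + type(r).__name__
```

a is int; b is int; q is int; r is int; result = 'int_int'

'int_int'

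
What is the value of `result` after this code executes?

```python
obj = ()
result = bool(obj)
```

obj = (); result = False

False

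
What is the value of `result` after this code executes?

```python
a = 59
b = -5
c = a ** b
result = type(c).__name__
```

a is int; b is int; c is float; result = 'float'

'float'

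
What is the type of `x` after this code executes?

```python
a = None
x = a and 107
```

'and' returns first falsy value (None)

NoneType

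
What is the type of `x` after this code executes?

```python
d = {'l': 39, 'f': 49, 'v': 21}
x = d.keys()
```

.keys() returns dict_keys view

dict_keys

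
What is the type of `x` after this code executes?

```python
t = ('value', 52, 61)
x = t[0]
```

Index 0 of tuple is a str literal

str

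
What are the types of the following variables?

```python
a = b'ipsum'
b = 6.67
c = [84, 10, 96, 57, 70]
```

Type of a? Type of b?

a is assigned a bytes literal (b'...' prefix); b is assigned a number with a decimal point, so it is a float

bytes, float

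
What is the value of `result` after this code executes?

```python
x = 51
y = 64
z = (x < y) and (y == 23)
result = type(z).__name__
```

x is int; y is int; z is bool; result = 'bool'

'bool'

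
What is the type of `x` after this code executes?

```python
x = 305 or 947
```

'or' returns first truthy value (int)

int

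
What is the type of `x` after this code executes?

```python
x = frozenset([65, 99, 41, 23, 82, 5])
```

frozenset() returns frozenset

frozenset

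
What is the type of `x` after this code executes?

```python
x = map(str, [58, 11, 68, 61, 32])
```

map() returns a map object

map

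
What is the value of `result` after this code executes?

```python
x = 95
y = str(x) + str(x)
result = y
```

x = 95; y = '9595'; result = '9595'

'9595'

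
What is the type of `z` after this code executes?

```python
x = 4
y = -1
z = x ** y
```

int ** negative = float

float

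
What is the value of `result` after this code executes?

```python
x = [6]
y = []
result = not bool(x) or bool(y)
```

x = [6]; y = []; result = False

False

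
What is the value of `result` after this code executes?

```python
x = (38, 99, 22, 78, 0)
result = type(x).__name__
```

x is tuple; result = 'tuple'

'tuple'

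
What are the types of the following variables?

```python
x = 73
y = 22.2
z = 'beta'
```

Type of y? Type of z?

y is assigned a number with a decimal point, so it is a float; z is assigned a quoted string literal, so it is a str

float, str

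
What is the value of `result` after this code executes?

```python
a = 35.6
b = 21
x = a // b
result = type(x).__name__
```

a is float; b is int; x is float; result = 'float'

'float'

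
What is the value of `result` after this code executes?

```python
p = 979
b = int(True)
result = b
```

p = 979; b = 1; result = 1

1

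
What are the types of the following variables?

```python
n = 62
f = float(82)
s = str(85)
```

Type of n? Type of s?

n is assigned a bare integer (no decimal point), so it is an int; s is assigned the result of calling str(), which returns a str

int, str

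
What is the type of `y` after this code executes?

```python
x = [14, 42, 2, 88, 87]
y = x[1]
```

Indexing list[int] returns int

int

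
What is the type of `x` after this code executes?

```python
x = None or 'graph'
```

'or' with None returns the other truthy value (str)

str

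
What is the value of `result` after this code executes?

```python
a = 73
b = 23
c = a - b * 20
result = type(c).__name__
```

a is int; b is int; c is int; result = 'int'

'int'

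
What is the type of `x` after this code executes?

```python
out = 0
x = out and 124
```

'and' returns first falsy value (0 is int)

int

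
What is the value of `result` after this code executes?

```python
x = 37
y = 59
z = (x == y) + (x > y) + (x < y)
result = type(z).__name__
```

x is int; y is int; z is int; result = 'int'

'int'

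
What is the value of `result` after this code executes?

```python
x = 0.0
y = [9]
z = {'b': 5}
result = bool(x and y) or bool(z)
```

x = 0.0; y = [9]; z = {'b': 5}; result = True

True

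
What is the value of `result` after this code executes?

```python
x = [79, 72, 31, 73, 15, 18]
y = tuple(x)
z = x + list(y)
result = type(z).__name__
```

x is list; y is tuple; z is list; result = 'list'

'list'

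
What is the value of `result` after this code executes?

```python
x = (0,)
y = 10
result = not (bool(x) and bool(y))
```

x = (0,); y = 10; result = False

False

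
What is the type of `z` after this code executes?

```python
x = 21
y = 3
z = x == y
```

Equality comparison returns bool

bool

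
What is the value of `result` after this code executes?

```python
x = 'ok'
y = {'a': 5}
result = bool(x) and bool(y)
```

x = 'ok'; y = {'a': 5}; result = True

True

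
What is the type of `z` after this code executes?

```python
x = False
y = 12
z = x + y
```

bool + int = int (bool is subclass of int)

int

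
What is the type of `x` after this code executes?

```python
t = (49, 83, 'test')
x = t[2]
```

Index 2 of tuple is a str literal

str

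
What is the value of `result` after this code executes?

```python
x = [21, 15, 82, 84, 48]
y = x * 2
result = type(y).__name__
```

x is list; y is list; result = 'list'

'list'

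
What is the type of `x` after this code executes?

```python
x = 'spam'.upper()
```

str.upper() returns str

str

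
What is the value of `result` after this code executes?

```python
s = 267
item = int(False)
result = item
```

s = 267; item = 0; result = 0

0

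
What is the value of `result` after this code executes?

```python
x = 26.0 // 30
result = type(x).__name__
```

x is float; result = 'float'

'float'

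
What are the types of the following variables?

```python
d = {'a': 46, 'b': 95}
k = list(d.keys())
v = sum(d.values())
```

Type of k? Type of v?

list() converts to list; sum of ints is int

list, int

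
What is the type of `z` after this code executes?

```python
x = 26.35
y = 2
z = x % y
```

float % int = float

float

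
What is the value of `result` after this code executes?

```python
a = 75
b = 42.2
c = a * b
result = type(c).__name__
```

a is int; b is float; c is float; result = 'float'

'float'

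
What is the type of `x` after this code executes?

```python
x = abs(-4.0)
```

abs() of float returns float

float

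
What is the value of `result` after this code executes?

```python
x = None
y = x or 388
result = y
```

x = None; y = 388; result = 388

388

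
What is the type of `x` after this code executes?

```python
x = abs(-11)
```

abs() of int returns int

int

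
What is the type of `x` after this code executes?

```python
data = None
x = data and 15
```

'and' returns first falsy value (None)

NoneType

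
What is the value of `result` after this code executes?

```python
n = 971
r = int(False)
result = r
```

n = 971; r = 0; result = 0

0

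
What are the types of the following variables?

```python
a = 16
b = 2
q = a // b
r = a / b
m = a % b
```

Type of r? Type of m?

/ returns float; % of ints returns int

float, int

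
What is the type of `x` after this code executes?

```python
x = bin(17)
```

bin() returns str representation

str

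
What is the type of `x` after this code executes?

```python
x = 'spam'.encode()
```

str.encode() returns bytes

bytes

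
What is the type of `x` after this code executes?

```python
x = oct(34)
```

oct() returns str representation

str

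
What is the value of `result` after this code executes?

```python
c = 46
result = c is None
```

c = 46; result = False

False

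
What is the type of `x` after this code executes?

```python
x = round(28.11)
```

round() with no decimal places returns int

int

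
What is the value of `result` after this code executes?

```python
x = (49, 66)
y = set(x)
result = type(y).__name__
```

x is tuple; y is set; result = 'set'

'set'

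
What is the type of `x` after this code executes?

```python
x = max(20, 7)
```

max() of ints returns int

int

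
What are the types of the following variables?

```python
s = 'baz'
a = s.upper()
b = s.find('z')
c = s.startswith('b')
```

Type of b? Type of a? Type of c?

find() returns int; upper() returns str; startswith() returns bool

int, str, bool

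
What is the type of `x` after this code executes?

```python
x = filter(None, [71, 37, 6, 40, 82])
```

filter() returns a filter object

filter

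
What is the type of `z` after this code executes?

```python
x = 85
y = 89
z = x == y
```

Equality comparison returns bool

bool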